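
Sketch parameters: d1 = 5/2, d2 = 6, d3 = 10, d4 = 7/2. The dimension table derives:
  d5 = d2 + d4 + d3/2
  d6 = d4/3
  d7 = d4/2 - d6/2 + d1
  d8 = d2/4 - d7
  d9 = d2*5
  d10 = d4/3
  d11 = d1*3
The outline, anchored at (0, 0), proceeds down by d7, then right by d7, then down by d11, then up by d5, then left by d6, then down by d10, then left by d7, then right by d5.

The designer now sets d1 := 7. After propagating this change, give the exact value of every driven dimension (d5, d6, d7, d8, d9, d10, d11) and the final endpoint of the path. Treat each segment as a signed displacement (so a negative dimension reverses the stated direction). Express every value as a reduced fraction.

d5 = 29/2
d6 = 7/6
d7 = 49/6
d8 = -20/3
d9 = 30
d10 = 7/6
d11 = 21
endpoint = (40/3, -95/6)

Apply edit: d1 := 7
  d5 = d2 + d4 + d3/2 = 29/2
  d6 = d4/3 = 7/6
  d7 = d4/2 - d6/2 + d1 = 49/6
  d8 = d2/4 - d7 = -20/3
  d9 = d2*5 = 30
  d10 = d4/3 = 7/6
  d11 = d1*3 = 21
Walk from origin (0, 0):
  seg 1: down by d7 = 49/6 → (0, -49/6)
  seg 2: right by d7 = 49/6 → (49/6, -49/6)
  seg 3: down by d11 = 21 → (49/6, -175/6)
  seg 4: up by d5 = 29/2 → (49/6, -44/3)
  seg 5: left by d6 = 7/6 → (7, -44/3)
  seg 6: down by d10 = 7/6 → (7, -95/6)
  seg 7: left by d7 = 49/6 → (-7/6, -95/6)
  seg 8: right by d5 = 29/2 → (40/3, -95/6)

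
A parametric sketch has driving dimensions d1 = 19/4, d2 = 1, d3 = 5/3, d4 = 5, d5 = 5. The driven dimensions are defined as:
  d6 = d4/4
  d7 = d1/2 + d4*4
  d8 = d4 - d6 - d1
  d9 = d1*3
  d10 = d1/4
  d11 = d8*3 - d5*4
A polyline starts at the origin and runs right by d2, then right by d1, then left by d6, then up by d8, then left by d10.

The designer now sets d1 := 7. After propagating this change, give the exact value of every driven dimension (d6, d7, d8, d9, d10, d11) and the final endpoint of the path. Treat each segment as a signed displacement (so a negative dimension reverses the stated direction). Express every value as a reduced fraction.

d6 = 5/4
d7 = 47/2
d8 = -13/4
d9 = 21
d10 = 7/4
d11 = -119/4
endpoint = (5, -13/4)

Apply edit: d1 := 7
  d6 = d4/4 = 5/4
  d7 = d1/2 + d4*4 = 47/2
  d8 = d4 - d6 - d1 = -13/4
  d9 = d1*3 = 21
  d10 = d1/4 = 7/4
  d11 = d8*3 - d5*4 = -119/4
Walk from origin (0, 0):
  seg 1: right by d2 = 1 → (1, 0)
  seg 2: right by d1 = 7 → (8, 0)
  seg 3: left by d6 = 5/4 → (27/4, 0)
  seg 4: up by d8 = -13/4 → (27/4, -13/4)
  seg 5: left by d10 = 7/4 → (5, -13/4)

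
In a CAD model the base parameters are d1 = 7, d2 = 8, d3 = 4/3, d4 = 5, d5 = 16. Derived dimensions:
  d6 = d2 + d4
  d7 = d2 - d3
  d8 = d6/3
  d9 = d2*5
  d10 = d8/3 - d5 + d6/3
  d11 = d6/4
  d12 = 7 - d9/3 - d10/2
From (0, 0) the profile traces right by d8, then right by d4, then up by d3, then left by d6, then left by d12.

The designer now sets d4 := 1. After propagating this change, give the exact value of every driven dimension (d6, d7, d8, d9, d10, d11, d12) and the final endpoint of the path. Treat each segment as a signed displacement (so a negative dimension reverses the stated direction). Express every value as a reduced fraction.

Apply edit: d4 := 1
  d6 = d2 + d4 = 9
  d7 = d2 - d3 = 20/3
  d8 = d6/3 = 3
  d9 = d2*5 = 40
  d10 = d8/3 - d5 + d6/3 = -12
  d11 = d6/4 = 9/4
  d12 = 7 - d9/3 - d10/2 = -1/3
Walk from origin (0, 0):
  seg 1: right by d8 = 3 → (3, 0)
  seg 2: right by d4 = 1 → (4, 0)
  seg 3: up by d3 = 4/3 → (4, 4/3)
  seg 4: left by d6 = 9 → (-5, 4/3)
  seg 5: left by d12 = -1/3 → (-14/3, 4/3)

d6 = 9
d7 = 20/3
d8 = 3
d9 = 40
d10 = -12
d11 = 9/4
d12 = -1/3
endpoint = (-14/3, 4/3)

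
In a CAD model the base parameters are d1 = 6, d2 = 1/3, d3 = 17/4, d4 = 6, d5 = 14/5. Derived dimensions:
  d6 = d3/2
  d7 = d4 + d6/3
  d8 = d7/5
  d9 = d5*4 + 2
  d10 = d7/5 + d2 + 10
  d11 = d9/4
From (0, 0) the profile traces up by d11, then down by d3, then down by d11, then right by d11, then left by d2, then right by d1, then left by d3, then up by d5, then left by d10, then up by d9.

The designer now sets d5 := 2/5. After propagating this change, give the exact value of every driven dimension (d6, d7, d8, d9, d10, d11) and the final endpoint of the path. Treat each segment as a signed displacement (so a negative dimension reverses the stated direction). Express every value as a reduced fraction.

Apply edit: d5 := 2/5
  d6 = d3/2 = 17/8
  d7 = d4 + d6/3 = 161/24
  d8 = d7/5 = 161/120
  d9 = d5*4 + 2 = 18/5
  d10 = d7/5 + d2 + 10 = 467/40
  d11 = d9/4 = 9/10
Walk from origin (0, 0):
  seg 1: up by d11 = 9/10 → (0, 9/10)
  seg 2: down by d3 = 17/4 → (0, -67/20)
  seg 3: down by d11 = 9/10 → (0, -17/4)
  seg 4: right by d11 = 9/10 → (9/10, -17/4)
  seg 5: left by d2 = 1/3 → (17/30, -17/4)
  seg 6: right by d1 = 6 → (197/30, -17/4)
  seg 7: left by d3 = 17/4 → (139/60, -17/4)
  seg 8: up by d5 = 2/5 → (139/60, -77/20)
  seg 9: left by d10 = 467/40 → (-1123/120, -77/20)
  seg 10: up by d9 = 18/5 → (-1123/120, -1/4)

d6 = 17/8
d7 = 161/24
d8 = 161/120
d9 = 18/5
d10 = 467/40
d11 = 9/10
endpoint = (-1123/120, -1/4)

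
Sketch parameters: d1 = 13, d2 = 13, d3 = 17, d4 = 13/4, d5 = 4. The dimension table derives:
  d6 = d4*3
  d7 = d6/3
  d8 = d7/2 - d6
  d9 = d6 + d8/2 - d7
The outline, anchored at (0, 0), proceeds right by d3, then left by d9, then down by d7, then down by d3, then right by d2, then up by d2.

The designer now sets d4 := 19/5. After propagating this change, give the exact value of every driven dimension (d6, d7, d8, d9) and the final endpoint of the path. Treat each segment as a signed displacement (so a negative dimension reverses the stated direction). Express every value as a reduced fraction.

Apply edit: d4 := 19/5
  d6 = d4*3 = 57/5
  d7 = d6/3 = 19/5
  d8 = d7/2 - d6 = -19/2
  d9 = d6 + d8/2 - d7 = 57/20
Walk from origin (0, 0):
  seg 1: right by d3 = 17 → (17, 0)
  seg 2: left by d9 = 57/20 → (283/20, 0)
  seg 3: down by d7 = 19/5 → (283/20, -19/5)
  seg 4: down by d3 = 17 → (283/20, -104/5)
  seg 5: right by d2 = 13 → (543/20, -104/5)
  seg 6: up by d2 = 13 → (543/20, -39/5)

d6 = 57/5
d7 = 19/5
d8 = -19/2
d9 = 57/20
endpoint = (543/20, -39/5)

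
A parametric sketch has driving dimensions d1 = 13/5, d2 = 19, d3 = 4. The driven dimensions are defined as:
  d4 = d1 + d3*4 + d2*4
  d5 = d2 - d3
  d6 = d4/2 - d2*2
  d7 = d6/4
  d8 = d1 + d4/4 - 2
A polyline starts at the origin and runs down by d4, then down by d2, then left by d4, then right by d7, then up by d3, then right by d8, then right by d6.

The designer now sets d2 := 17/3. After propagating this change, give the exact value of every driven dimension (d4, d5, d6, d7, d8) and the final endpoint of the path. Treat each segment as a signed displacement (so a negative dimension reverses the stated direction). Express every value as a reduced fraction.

Apply edit: d2 := 17/3
  d4 = d1 + d3*4 + d2*4 = 619/15
  d5 = d2 - d3 = 5/3
  d6 = d4/2 - d2*2 = 93/10
  d7 = d6/4 = 93/40
  d8 = d1 + d4/4 - 2 = 131/12
Walk from origin (0, 0):
  seg 1: down by d4 = 619/15 → (0, -619/15)
  seg 2: down by d2 = 17/3 → (0, -704/15)
  seg 3: left by d4 = 619/15 → (-619/15, -704/15)
  seg 4: right by d7 = 93/40 → (-4673/120, -704/15)
  seg 5: up by d3 = 4 → (-4673/120, -644/15)
  seg 6: right by d8 = 131/12 → (-1121/40, -644/15)
  seg 7: right by d6 = 93/10 → (-749/40, -644/15)

d4 = 619/15
d5 = 5/3
d6 = 93/10
d7 = 93/40
d8 = 131/12
endpoint = (-749/40, -644/15)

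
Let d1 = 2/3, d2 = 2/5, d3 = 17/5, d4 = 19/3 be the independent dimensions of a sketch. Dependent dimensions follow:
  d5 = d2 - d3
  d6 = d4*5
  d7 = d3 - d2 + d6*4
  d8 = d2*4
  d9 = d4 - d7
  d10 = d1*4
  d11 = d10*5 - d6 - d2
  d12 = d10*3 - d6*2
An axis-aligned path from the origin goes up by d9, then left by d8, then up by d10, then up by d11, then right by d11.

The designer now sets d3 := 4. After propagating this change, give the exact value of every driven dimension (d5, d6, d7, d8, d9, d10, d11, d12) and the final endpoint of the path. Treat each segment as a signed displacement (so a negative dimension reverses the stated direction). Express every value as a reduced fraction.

d5 = -18/5
d6 = 95/3
d7 = 1954/15
d8 = 8/5
d9 = -1859/15
d10 = 8/3
d11 = -281/15
d12 = -166/3
endpoint = (-61/3, -140)

Apply edit: d3 := 4
  d5 = d2 - d3 = -18/5
  d6 = d4*5 = 95/3
  d7 = d3 - d2 + d6*4 = 1954/15
  d8 = d2*4 = 8/5
  d9 = d4 - d7 = -1859/15
  d10 = d1*4 = 8/3
  d11 = d10*5 - d6 - d2 = -281/15
  d12 = d10*3 - d6*2 = -166/3
Walk from origin (0, 0):
  seg 1: up by d9 = -1859/15 → (0, -1859/15)
  seg 2: left by d8 = 8/5 → (-8/5, -1859/15)
  seg 3: up by d10 = 8/3 → (-8/5, -1819/15)
  seg 4: up by d11 = -281/15 → (-8/5, -140)
  seg 5: right by d11 = -281/15 → (-61/3, -140)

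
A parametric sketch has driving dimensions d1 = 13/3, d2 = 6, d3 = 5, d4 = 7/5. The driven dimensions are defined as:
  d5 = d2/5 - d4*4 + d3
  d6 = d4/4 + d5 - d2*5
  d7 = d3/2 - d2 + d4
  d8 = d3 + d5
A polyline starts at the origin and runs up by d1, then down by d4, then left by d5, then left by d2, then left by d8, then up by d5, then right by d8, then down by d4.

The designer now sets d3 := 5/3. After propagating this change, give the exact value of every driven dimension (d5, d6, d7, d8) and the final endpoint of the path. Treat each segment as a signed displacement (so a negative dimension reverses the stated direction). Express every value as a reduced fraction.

Apply edit: d3 := 5/3
  d5 = d2/5 - d4*4 + d3 = -41/15
  d6 = d4/4 + d5 - d2*5 = -1943/60
  d7 = d3/2 - d2 + d4 = -113/30
  d8 = d3 + d5 = -16/15
Walk from origin (0, 0):
  seg 1: up by d1 = 13/3 → (0, 13/3)
  seg 2: down by d4 = 7/5 → (0, 44/15)
  seg 3: left by d5 = -41/15 → (41/15, 44/15)
  seg 4: left by d2 = 6 → (-49/15, 44/15)
  seg 5: left by d8 = -16/15 → (-11/5, 44/15)
  seg 6: up by d5 = -41/15 → (-11/5, 1/5)
  seg 7: right by d8 = -16/15 → (-49/15, 1/5)
  seg 8: down by d4 = 7/5 → (-49/15, -6/5)

d5 = -41/15
d6 = -1943/60
d7 = -113/30
d8 = -16/15
endpoint = (-49/15, -6/5)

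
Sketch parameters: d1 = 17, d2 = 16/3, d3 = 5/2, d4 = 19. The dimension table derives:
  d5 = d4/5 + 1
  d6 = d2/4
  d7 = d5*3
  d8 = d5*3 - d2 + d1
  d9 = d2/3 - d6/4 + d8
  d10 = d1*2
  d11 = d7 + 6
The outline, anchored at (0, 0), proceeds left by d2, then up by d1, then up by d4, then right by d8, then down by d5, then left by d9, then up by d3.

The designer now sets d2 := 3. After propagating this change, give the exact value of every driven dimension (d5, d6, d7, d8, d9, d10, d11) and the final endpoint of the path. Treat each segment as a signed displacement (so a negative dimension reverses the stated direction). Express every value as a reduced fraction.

Apply edit: d2 := 3
  d5 = d4/5 + 1 = 24/5
  d6 = d2/4 = 3/4
  d7 = d5*3 = 72/5
  d8 = d5*3 - d2 + d1 = 142/5
  d9 = d2/3 - d6/4 + d8 = 2337/80
  d10 = d1*2 = 34
  d11 = d7 + 6 = 102/5
Walk from origin (0, 0):
  seg 1: left by d2 = 3 → (-3, 0)
  seg 2: up by d1 = 17 → (-3, 17)
  seg 3: up by d4 = 19 → (-3, 36)
  seg 4: right by d8 = 142/5 → (127/5, 36)
  seg 5: down by d5 = 24/5 → (127/5, 156/5)
  seg 6: left by d9 = 2337/80 → (-61/16, 156/5)
  seg 7: up by d3 = 5/2 → (-61/16, 337/10)

d5 = 24/5
d6 = 3/4
d7 = 72/5
d8 = 142/5
d9 = 2337/80
d10 = 34
d11 = 102/5
endpoint = (-61/16, 337/10)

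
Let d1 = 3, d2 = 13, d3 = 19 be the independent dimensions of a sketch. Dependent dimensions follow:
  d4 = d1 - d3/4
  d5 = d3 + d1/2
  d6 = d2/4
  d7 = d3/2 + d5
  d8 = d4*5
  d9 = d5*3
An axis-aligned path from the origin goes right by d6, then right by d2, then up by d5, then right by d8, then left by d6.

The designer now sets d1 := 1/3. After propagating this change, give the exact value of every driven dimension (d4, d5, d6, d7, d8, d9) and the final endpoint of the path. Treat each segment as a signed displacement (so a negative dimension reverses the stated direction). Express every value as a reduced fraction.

Apply edit: d1 := 1/3
  d4 = d1 - d3/4 = -53/12
  d5 = d3 + d1/2 = 115/6
  d6 = d2/4 = 13/4
  d7 = d3/2 + d5 = 86/3
  d8 = d4*5 = -265/12
  d9 = d5*3 = 115/2
Walk from origin (0, 0):
  seg 1: right by d6 = 13/4 → (13/4, 0)
  seg 2: right by d2 = 13 → (65/4, 0)
  seg 3: up by d5 = 115/6 → (65/4, 115/6)
  seg 4: right by d8 = -265/12 → (-35/6, 115/6)
  seg 5: left by d6 = 13/4 → (-109/12, 115/6)

d4 = -53/12
d5 = 115/6
d6 = 13/4
d7 = 86/3
d8 = -265/12
d9 = 115/2
endpoint = (-109/12, 115/6)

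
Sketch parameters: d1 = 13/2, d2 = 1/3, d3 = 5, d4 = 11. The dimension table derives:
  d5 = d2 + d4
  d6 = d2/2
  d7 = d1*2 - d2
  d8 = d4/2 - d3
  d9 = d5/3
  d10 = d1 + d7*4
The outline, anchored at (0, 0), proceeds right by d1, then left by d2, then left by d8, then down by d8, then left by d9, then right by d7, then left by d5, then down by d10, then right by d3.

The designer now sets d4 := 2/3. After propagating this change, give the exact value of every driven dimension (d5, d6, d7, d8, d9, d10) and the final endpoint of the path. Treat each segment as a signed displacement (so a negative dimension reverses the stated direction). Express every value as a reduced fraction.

Apply edit: d4 := 2/3
  d5 = d2 + d4 = 1
  d6 = d2/2 = 1/6
  d7 = d1*2 - d2 = 38/3
  d8 = d4/2 - d3 = -14/3
  d9 = d5/3 = 1/3
  d10 = d1 + d7*4 = 343/6
Walk from origin (0, 0):
  seg 1: right by d1 = 13/2 → (13/2, 0)
  seg 2: left by d2 = 1/3 → (37/6, 0)
  seg 3: left by d8 = -14/3 → (65/6, 0)
  seg 4: down by d8 = -14/3 → (65/6, 14/3)
  seg 5: left by d9 = 1/3 → (21/2, 14/3)
  seg 6: right by d7 = 38/3 → (139/6, 14/3)
  seg 7: left by d5 = 1 → (133/6, 14/3)
  seg 8: down by d10 = 343/6 → (133/6, -105/2)
  seg 9: right by d3 = 5 → (163/6, -105/2)

d5 = 1
d6 = 1/6
d7 = 38/3
d8 = -14/3
d9 = 1/3
d10 = 343/6
endpoint = (163/6, -105/2)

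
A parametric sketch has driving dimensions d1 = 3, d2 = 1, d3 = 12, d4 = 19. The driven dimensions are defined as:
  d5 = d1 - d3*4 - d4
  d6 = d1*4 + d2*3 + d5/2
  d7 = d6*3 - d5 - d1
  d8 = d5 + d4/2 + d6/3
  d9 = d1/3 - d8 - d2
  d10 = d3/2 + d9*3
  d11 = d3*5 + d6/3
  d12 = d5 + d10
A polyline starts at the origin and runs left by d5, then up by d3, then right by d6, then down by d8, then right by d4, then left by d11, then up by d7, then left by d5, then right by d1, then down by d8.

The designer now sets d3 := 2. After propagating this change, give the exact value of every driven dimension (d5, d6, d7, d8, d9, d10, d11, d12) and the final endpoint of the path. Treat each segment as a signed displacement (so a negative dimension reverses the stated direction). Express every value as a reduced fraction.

d5 = -24
d6 = 3
d7 = 30
d8 = -27/2
d9 = 27/2
d10 = 83/2
d11 = 11
d12 = 35/2
endpoint = (62, 59)

Apply edit: d3 := 2
  d5 = d1 - d3*4 - d4 = -24
  d6 = d1*4 + d2*3 + d5/2 = 3
  d7 = d6*3 - d5 - d1 = 30
  d8 = d5 + d4/2 + d6/3 = -27/2
  d9 = d1/3 - d8 - d2 = 27/2
  d10 = d3/2 + d9*3 = 83/2
  d11 = d3*5 + d6/3 = 11
  d12 = d5 + d10 = 35/2
Walk from origin (0, 0):
  seg 1: left by d5 = -24 → (24, 0)
  seg 2: up by d3 = 2 → (24, 2)
  seg 3: right by d6 = 3 → (27, 2)
  seg 4: down by d8 = -27/2 → (27, 31/2)
  seg 5: right by d4 = 19 → (46, 31/2)
  seg 6: left by d11 = 11 → (35, 31/2)
  seg 7: up by d7 = 30 → (35, 91/2)
  seg 8: left by d5 = -24 → (59, 91/2)
  seg 9: right by d1 = 3 → (62, 91/2)
  seg 10: down by d8 = -27/2 → (62, 59)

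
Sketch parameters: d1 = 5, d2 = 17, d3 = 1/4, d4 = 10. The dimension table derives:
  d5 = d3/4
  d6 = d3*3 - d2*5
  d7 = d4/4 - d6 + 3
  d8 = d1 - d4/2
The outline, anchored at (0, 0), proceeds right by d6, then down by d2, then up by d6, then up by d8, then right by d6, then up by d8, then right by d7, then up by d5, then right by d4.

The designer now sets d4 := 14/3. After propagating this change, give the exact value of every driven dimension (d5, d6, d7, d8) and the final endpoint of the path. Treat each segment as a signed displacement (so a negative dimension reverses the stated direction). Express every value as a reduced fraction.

d5 = 1/16
d6 = -337/4
d7 = 1061/12
d8 = 8/3
endpoint = (-905/12, -4601/48)

Apply edit: d4 := 14/3
  d5 = d3/4 = 1/16
  d6 = d3*3 - d2*5 = -337/4
  d7 = d4/4 - d6 + 3 = 1061/12
  d8 = d1 - d4/2 = 8/3
Walk from origin (0, 0):
  seg 1: right by d6 = -337/4 → (-337/4, 0)
  seg 2: down by d2 = 17 → (-337/4, -17)
  seg 3: up by d6 = -337/4 → (-337/4, -405/4)
  seg 4: up by d8 = 8/3 → (-337/4, -1183/12)
  seg 5: right by d6 = -337/4 → (-337/2, -1183/12)
  seg 6: up by d8 = 8/3 → (-337/2, -1151/12)
  seg 7: right by d7 = 1061/12 → (-961/12, -1151/12)
  seg 8: up by d5 = 1/16 → (-961/12, -4601/48)
  seg 9: right by d4 = 14/3 → (-905/12, -4601/48)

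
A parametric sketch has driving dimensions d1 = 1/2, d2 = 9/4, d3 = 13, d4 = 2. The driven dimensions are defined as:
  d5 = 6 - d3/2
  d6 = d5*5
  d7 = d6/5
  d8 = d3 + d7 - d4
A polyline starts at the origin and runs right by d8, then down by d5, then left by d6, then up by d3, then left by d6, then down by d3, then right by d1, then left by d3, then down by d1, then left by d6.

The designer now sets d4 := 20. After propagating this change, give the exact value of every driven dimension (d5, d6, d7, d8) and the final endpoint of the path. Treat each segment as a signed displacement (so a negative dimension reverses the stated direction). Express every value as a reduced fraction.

d5 = -1/2
d6 = -5/2
d7 = -1/2
d8 = -15/2
endpoint = (-25/2, 0)

Apply edit: d4 := 20
  d5 = 6 - d3/2 = -1/2
  d6 = d5*5 = -5/2
  d7 = d6/5 = -1/2
  d8 = d3 + d7 - d4 = -15/2
Walk from origin (0, 0):
  seg 1: right by d8 = -15/2 → (-15/2, 0)
  seg 2: down by d5 = -1/2 → (-15/2, 1/2)
  seg 3: left by d6 = -5/2 → (-5, 1/2)
  seg 4: up by d3 = 13 → (-5, 27/2)
  seg 5: left by d6 = -5/2 → (-5/2, 27/2)
  seg 6: down by d3 = 13 → (-5/2, 1/2)
  seg 7: right by d1 = 1/2 → (-2, 1/2)
  seg 8: left by d3 = 13 → (-15, 1/2)
  seg 9: down by d1 = 1/2 → (-15, 0)
  seg 10: left by d6 = -5/2 → (-25/2, 0)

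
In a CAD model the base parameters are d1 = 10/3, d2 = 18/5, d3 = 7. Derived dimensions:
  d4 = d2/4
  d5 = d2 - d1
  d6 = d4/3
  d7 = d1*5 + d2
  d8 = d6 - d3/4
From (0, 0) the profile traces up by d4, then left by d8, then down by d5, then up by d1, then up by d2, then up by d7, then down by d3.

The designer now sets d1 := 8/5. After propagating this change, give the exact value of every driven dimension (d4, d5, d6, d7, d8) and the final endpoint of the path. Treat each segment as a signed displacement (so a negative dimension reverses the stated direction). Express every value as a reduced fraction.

Apply edit: d1 := 8/5
  d4 = d2/4 = 9/10
  d5 = d2 - d1 = 2
  d6 = d4/3 = 3/10
  d7 = d1*5 + d2 = 58/5
  d8 = d6 - d3/4 = -29/20
Walk from origin (0, 0):
  seg 1: up by d4 = 9/10 → (0, 9/10)
  seg 2: left by d8 = -29/20 → (29/20, 9/10)
  seg 3: down by d5 = 2 → (29/20, -11/10)
  seg 4: up by d1 = 8/5 → (29/20, 1/2)
  seg 5: up by d2 = 18/5 → (29/20, 41/10)
  seg 6: up by d7 = 58/5 → (29/20, 157/10)
  seg 7: down by d3 = 7 → (29/20, 87/10)

d4 = 9/10
d5 = 2
d6 = 3/10
d7 = 58/5
d8 = -29/20
endpoint = (29/20, 87/10)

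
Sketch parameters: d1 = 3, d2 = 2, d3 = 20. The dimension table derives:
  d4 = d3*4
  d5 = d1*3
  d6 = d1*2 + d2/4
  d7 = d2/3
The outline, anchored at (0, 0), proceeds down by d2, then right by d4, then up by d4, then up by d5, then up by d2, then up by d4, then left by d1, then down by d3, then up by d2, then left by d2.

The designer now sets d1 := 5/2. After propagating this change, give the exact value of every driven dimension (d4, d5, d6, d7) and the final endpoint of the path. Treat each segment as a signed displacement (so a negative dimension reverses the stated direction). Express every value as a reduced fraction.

Apply edit: d1 := 5/2
  d4 = d3*4 = 80
  d5 = d1*3 = 15/2
  d6 = d1*2 + d2/4 = 11/2
  d7 = d2/3 = 2/3
Walk from origin (0, 0):
  seg 1: down by d2 = 2 → (0, -2)
  seg 2: right by d4 = 80 → (80, -2)
  seg 3: up by d4 = 80 → (80, 78)
  seg 4: up by d5 = 15/2 → (80, 171/2)
  seg 5: up by d2 = 2 → (80, 175/2)
  seg 6: up by d4 = 80 → (80, 335/2)
  seg 7: left by d1 = 5/2 → (155/2, 335/2)
  seg 8: down by d3 = 20 → (155/2, 295/2)
  seg 9: up by d2 = 2 → (155/2, 299/2)
  seg 10: left by d2 = 2 → (151/2, 299/2)

d4 = 80
d5 = 15/2
d6 = 11/2
d7 = 2/3
endpoint = (151/2, 299/2)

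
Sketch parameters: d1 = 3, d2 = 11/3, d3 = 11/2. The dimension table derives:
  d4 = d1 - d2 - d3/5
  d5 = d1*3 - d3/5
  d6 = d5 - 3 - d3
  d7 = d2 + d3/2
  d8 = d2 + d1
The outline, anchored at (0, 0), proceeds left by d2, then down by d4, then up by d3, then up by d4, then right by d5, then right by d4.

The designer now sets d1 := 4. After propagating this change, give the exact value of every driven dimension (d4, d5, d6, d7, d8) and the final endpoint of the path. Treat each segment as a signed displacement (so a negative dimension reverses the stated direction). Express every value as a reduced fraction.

d4 = -23/30
d5 = 109/10
d6 = 12/5
d7 = 77/12
d8 = 23/3
endpoint = (97/15, 11/2)

Apply edit: d1 := 4
  d4 = d1 - d2 - d3/5 = -23/30
  d5 = d1*3 - d3/5 = 109/10
  d6 = d5 - 3 - d3 = 12/5
  d7 = d2 + d3/2 = 77/12
  d8 = d2 + d1 = 23/3
Walk from origin (0, 0):
  seg 1: left by d2 = 11/3 → (-11/3, 0)
  seg 2: down by d4 = -23/30 → (-11/3, 23/30)
  seg 3: up by d3 = 11/2 → (-11/3, 94/15)
  seg 4: up by d4 = -23/30 → (-11/3, 11/2)
  seg 5: right by d5 = 109/10 → (217/30, 11/2)
  seg 6: right by d4 = -23/30 → (97/15, 11/2)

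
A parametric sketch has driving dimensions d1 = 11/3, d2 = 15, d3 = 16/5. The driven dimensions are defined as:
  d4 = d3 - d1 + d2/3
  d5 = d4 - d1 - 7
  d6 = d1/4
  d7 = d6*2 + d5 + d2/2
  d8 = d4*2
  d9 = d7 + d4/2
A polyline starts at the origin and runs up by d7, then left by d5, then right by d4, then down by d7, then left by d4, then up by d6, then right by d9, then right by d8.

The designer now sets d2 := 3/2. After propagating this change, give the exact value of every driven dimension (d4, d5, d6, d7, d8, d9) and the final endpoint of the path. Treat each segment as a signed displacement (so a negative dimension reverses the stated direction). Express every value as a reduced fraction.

Apply edit: d2 := 3/2
  d4 = d3 - d1 + d2/3 = 1/30
  d5 = d4 - d1 - 7 = -319/30
  d6 = d1/4 = 11/12
  d7 = d6*2 + d5 + d2/2 = -161/20
  d8 = d4*2 = 1/15
  d9 = d7 + d4/2 = -241/30
Walk from origin (0, 0):
  seg 1: up by d7 = -161/20 → (0, -161/20)
  seg 2: left by d5 = -319/30 → (319/30, -161/20)
  seg 3: right by d4 = 1/30 → (32/3, -161/20)
  seg 4: down by d7 = -161/20 → (32/3, 0)
  seg 5: left by d4 = 1/30 → (319/30, 0)
  seg 6: up by d6 = 11/12 → (319/30, 11/12)
  seg 7: right by d9 = -241/30 → (13/5, 11/12)
  seg 8: right by d8 = 1/15 → (8/3, 11/12)

d4 = 1/30
d5 = -319/30
d6 = 11/12
d7 = -161/20
d8 = 1/15
d9 = -241/30
endpoint = (8/3, 11/12)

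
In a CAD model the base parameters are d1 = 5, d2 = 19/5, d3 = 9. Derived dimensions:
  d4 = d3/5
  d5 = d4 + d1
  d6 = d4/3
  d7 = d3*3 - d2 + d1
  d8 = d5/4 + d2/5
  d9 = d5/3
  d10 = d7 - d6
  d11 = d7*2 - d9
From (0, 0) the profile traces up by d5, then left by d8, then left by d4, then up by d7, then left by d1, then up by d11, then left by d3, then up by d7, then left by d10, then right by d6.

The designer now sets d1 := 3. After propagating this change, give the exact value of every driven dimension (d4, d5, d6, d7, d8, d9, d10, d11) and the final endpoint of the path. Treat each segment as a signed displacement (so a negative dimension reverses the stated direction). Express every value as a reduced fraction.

Apply edit: d1 := 3
  d4 = d3/5 = 9/5
  d5 = d4 + d1 = 24/5
  d6 = d4/3 = 3/5
  d7 = d3*3 - d2 + d1 = 131/5
  d8 = d5/4 + d2/5 = 49/25
  d9 = d5/3 = 8/5
  d10 = d7 - d6 = 128/5
  d11 = d7*2 - d9 = 254/5
Walk from origin (0, 0):
  seg 1: up by d5 = 24/5 → (0, 24/5)
  seg 2: left by d8 = 49/25 → (-49/25, 24/5)
  seg 3: left by d4 = 9/5 → (-94/25, 24/5)
  seg 4: up by d7 = 131/5 → (-94/25, 31)
  seg 5: left by d1 = 3 → (-169/25, 31)
  seg 6: up by d11 = 254/5 → (-169/25, 409/5)
  seg 7: left by d3 = 9 → (-394/25, 409/5)
  seg 8: up by d7 = 131/5 → (-394/25, 108)
  seg 9: left by d10 = 128/5 → (-1034/25, 108)
  seg 10: right by d6 = 3/5 → (-1019/25, 108)

d4 = 9/5
d5 = 24/5
d6 = 3/5
d7 = 131/5
d8 = 49/25
d9 = 8/5
d10 = 128/5
d11 = 254/5
endpoint = (-1019/25, 108)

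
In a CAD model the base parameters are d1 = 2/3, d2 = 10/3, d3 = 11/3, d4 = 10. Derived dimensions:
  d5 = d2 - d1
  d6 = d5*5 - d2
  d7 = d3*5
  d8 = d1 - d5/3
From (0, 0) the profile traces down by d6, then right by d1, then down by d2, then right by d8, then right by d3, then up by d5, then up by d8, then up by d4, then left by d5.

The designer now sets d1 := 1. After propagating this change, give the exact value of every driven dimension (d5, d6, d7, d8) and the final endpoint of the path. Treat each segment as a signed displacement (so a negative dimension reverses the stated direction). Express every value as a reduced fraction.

d5 = 7/3
d6 = 25/3
d7 = 55/3
d8 = 2/9
endpoint = (23/9, 8/9)

Apply edit: d1 := 1
  d5 = d2 - d1 = 7/3
  d6 = d5*5 - d2 = 25/3
  d7 = d3*5 = 55/3
  d8 = d1 - d5/3 = 2/9
Walk from origin (0, 0):
  seg 1: down by d6 = 25/3 → (0, -25/3)
  seg 2: right by d1 = 1 → (1, -25/3)
  seg 3: down by d2 = 10/3 → (1, -35/3)
  seg 4: right by d8 = 2/9 → (11/9, -35/3)
  seg 5: right by d3 = 11/3 → (44/9, -35/3)
  seg 6: up by d5 = 7/3 → (44/9, -28/3)
  seg 7: up by d8 = 2/9 → (44/9, -82/9)
  seg 8: up by d4 = 10 → (44/9, 8/9)
  seg 9: left by d5 = 7/3 → (23/9, 8/9)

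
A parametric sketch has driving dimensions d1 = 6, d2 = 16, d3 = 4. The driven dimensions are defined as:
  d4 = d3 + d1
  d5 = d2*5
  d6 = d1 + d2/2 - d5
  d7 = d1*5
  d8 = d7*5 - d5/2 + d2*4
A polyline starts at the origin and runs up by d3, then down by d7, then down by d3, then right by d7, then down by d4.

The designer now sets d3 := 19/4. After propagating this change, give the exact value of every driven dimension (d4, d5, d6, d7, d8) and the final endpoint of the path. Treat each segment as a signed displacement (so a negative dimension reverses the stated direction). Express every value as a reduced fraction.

Apply edit: d3 := 19/4
  d4 = d3 + d1 = 43/4
  d5 = d2*5 = 80
  d6 = d1 + d2/2 - d5 = -66
  d7 = d1*5 = 30
  d8 = d7*5 - d5/2 + d2*4 = 174
Walk from origin (0, 0):
  seg 1: up by d3 = 19/4 → (0, 19/4)
  seg 2: down by d7 = 30 → (0, -101/4)
  seg 3: down by d3 = 19/4 → (0, -30)
  seg 4: right by d7 = 30 → (30, -30)
  seg 5: down by d4 = 43/4 → (30, -163/4)

d4 = 43/4
d5 = 80
d6 = -66
d7 = 30
d8 = 174
endpoint = (30, -163/4)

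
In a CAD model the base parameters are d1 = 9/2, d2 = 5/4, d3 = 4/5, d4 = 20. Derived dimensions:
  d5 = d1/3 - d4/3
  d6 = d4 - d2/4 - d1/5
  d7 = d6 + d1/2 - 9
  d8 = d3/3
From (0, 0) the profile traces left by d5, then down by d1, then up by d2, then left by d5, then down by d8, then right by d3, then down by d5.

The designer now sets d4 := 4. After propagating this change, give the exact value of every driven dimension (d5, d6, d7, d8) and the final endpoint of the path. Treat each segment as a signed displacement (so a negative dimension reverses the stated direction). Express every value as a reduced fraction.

Apply edit: d4 := 4
  d5 = d1/3 - d4/3 = 1/6
  d6 = d4 - d2/4 - d1/5 = 223/80
  d7 = d6 + d1/2 - 9 = -317/80
  d8 = d3/3 = 4/15
Walk from origin (0, 0):
  seg 1: left by d5 = 1/6 → (-1/6, 0)
  seg 2: down by d1 = 9/2 → (-1/6, -9/2)
  seg 3: up by d2 = 5/4 → (-1/6, -13/4)
  seg 4: left by d5 = 1/6 → (-1/3, -13/4)
  seg 5: down by d8 = 4/15 → (-1/3, -211/60)
  seg 6: right by d3 = 4/5 → (7/15, -211/60)
  seg 7: down by d5 = 1/6 → (7/15, -221/60)

d5 = 1/6
d6 = 223/80
d7 = -317/80
d8 = 4/15
endpoint = (7/15, -221/60)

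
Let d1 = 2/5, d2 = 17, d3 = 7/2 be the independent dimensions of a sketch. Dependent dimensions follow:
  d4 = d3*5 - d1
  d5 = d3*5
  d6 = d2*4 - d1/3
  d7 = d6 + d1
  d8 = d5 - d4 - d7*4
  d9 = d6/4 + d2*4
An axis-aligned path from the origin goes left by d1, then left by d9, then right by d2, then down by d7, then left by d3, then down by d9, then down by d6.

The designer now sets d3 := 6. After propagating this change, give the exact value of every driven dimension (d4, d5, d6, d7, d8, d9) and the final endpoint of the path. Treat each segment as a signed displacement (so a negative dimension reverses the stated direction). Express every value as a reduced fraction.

d4 = 148/5
d5 = 30
d6 = 1018/15
d7 = 1024/15
d8 = -818/3
d9 = 2549/30
endpoint = (-2231/30, -2211/10)

Apply edit: d3 := 6
  d4 = d3*5 - d1 = 148/5
  d5 = d3*5 = 30
  d6 = d2*4 - d1/3 = 1018/15
  d7 = d6 + d1 = 1024/15
  d8 = d5 - d4 - d7*4 = -818/3
  d9 = d6/4 + d2*4 = 2549/30
Walk from origin (0, 0):
  seg 1: left by d1 = 2/5 → (-2/5, 0)
  seg 2: left by d9 = 2549/30 → (-2561/30, 0)
  seg 3: right by d2 = 17 → (-2051/30, 0)
  seg 4: down by d7 = 1024/15 → (-2051/30, -1024/15)
  seg 5: left by d3 = 6 → (-2231/30, -1024/15)
  seg 6: down by d9 = 2549/30 → (-2231/30, -4597/30)
  seg 7: down by d6 = 1018/15 → (-2231/30, -2211/10)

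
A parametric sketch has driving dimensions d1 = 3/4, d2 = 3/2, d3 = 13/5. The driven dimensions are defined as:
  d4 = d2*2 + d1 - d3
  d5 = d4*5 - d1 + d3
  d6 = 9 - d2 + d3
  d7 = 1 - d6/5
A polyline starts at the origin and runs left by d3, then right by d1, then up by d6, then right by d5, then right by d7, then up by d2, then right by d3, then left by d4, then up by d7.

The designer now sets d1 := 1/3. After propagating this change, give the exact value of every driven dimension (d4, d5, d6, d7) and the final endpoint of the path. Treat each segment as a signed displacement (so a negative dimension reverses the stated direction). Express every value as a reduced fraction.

Apply edit: d1 := 1/3
  d4 = d2*2 + d1 - d3 = 11/15
  d5 = d4*5 - d1 + d3 = 89/15
  d6 = 9 - d2 + d3 = 101/10
  d7 = 1 - d6/5 = -51/50
Walk from origin (0, 0):
  seg 1: left by d3 = 13/5 → (-13/5, 0)
  seg 2: right by d1 = 1/3 → (-34/15, 0)
  seg 3: up by d6 = 101/10 → (-34/15, 101/10)
  seg 4: right by d5 = 89/15 → (11/3, 101/10)
  seg 5: right by d7 = -51/50 → (397/150, 101/10)
  seg 6: up by d2 = 3/2 → (397/150, 58/5)
  seg 7: right by d3 = 13/5 → (787/150, 58/5)
  seg 8: left by d4 = 11/15 → (677/150, 58/5)
  seg 9: up by d7 = -51/50 → (677/150, 529/50)

d4 = 11/15
d5 = 89/15
d6 = 101/10
d7 = -51/50
endpoint = (677/150, 529/50)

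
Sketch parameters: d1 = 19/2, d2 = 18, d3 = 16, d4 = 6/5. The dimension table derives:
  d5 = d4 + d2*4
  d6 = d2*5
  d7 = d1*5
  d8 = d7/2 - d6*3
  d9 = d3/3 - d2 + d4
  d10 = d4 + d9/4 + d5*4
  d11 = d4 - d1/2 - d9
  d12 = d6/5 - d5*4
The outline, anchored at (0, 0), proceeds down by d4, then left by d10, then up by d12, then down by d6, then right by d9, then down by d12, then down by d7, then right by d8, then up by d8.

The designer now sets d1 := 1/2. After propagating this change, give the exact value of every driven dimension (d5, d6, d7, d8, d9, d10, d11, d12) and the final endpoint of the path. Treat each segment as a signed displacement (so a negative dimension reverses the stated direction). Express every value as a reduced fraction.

d5 = 366/5
d6 = 90
d7 = 5/2
d8 = -1075/4
d9 = -172/15
d10 = 4367/15
d11 = 149/12
d12 = -1374/5
endpoint = (-11427/20, -7249/20)

Apply edit: d1 := 1/2
  d5 = d4 + d2*4 = 366/5
  d6 = d2*5 = 90
  d7 = d1*5 = 5/2
  d8 = d7/2 - d6*3 = -1075/4
  d9 = d3/3 - d2 + d4 = -172/15
  d10 = d4 + d9/4 + d5*4 = 4367/15
  d11 = d4 - d1/2 - d9 = 149/12
  d12 = d6/5 - d5*4 = -1374/5
Walk from origin (0, 0):
  seg 1: down by d4 = 6/5 → (0, -6/5)
  seg 2: left by d10 = 4367/15 → (-4367/15, -6/5)
  seg 3: up by d12 = -1374/5 → (-4367/15, -276)
  seg 4: down by d6 = 90 → (-4367/15, -366)
  seg 5: right by d9 = -172/15 → (-1513/5, -366)
  seg 6: down by d12 = -1374/5 → (-1513/5, -456/5)
  seg 7: down by d7 = 5/2 → (-1513/5, -937/10)
  seg 8: right by d8 = -1075/4 → (-11427/20, -937/10)
  seg 9: up by d8 = -1075/4 → (-11427/20, -7249/20)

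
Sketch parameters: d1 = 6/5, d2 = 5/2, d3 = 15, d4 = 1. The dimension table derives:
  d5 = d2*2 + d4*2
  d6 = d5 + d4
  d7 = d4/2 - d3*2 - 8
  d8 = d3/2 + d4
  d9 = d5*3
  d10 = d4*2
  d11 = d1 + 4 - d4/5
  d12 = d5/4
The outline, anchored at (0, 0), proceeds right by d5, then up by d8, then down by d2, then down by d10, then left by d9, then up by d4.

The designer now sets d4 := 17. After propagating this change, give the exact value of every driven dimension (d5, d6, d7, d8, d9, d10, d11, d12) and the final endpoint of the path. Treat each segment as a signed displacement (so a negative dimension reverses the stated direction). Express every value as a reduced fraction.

Apply edit: d4 := 17
  d5 = d2*2 + d4*2 = 39
  d6 = d5 + d4 = 56
  d7 = d4/2 - d3*2 - 8 = -59/2
  d8 = d3/2 + d4 = 49/2
  d9 = d5*3 = 117
  d10 = d4*2 = 34
  d11 = d1 + 4 - d4/5 = 9/5
  d12 = d5/4 = 39/4
Walk from origin (0, 0):
  seg 1: right by d5 = 39 → (39, 0)
  seg 2: up by d8 = 49/2 → (39, 49/2)
  seg 3: down by d2 = 5/2 → (39, 22)
  seg 4: down by d10 = 34 → (39, -12)
  seg 5: left by d9 = 117 → (-78, -12)
  seg 6: up by d4 = 17 → (-78, 5)

d5 = 39
d6 = 56
d7 = -59/2
d8 = 49/2
d9 = 117
d10 = 34
d11 = 9/5
d12 = 39/4
endpoint = (-78, 5)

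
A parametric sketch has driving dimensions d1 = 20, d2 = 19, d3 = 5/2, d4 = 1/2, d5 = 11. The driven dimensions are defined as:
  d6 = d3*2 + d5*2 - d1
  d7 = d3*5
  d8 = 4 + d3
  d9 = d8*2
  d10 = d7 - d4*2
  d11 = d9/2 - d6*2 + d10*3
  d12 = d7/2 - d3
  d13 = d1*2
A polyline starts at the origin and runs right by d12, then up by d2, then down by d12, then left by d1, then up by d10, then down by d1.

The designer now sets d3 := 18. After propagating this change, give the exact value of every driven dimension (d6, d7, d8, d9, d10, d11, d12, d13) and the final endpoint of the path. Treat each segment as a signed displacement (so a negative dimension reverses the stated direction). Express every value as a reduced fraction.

Apply edit: d3 := 18
  d6 = d3*2 + d5*2 - d1 = 38
  d7 = d3*5 = 90
  d8 = 4 + d3 = 22
  d9 = d8*2 = 44
  d10 = d7 - d4*2 = 89
  d11 = d9/2 - d6*2 + d10*3 = 213
  d12 = d7/2 - d3 = 27
  d13 = d1*2 = 40
Walk from origin (0, 0):
  seg 1: right by d12 = 27 → (27, 0)
  seg 2: up by d2 = 19 → (27, 19)
  seg 3: down by d12 = 27 → (27, -8)
  seg 4: left by d1 = 20 → (7, -8)
  seg 5: up by d10 = 89 → (7, 81)
  seg 6: down by d1 = 20 → (7, 61)

d6 = 38
d7 = 90
d8 = 22
d9 = 44
d10 = 89
d11 = 213
d12 = 27
d13 = 40
endpoint = (7, 61)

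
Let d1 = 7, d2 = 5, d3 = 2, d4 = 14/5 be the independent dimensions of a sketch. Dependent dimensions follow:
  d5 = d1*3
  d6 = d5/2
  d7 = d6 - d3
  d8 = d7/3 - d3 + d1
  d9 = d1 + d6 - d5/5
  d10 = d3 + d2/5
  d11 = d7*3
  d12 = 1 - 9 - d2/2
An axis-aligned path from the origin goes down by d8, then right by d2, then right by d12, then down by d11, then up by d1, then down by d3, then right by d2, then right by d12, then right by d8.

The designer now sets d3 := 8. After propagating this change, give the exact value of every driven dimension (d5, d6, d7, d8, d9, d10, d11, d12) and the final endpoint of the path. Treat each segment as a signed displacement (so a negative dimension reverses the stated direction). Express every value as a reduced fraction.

Apply edit: d3 := 8
  d5 = d1*3 = 21
  d6 = d5/2 = 21/2
  d7 = d6 - d3 = 5/2
  d8 = d7/3 - d3 + d1 = -1/6
  d9 = d1 + d6 - d5/5 = 133/10
  d10 = d3 + d2/5 = 9
  d11 = d7*3 = 15/2
  d12 = 1 - 9 - d2/2 = -21/2
Walk from origin (0, 0):
  seg 1: down by d8 = -1/6 → (0, 1/6)
  seg 2: right by d2 = 5 → (5, 1/6)
  seg 3: right by d12 = -21/2 → (-11/2, 1/6)
  seg 4: down by d11 = 15/2 → (-11/2, -22/3)
  seg 5: up by d1 = 7 → (-11/2, -1/3)
  seg 6: down by d3 = 8 → (-11/2, -25/3)
  seg 7: right by d2 = 5 → (-1/2, -25/3)
  seg 8: right by d12 = -21/2 → (-11, -25/3)
  seg 9: right by d8 = -1/6 → (-67/6, -25/3)

d5 = 21
d6 = 21/2
d7 = 5/2
d8 = -1/6
d9 = 133/10
d10 = 9
d11 = 15/2
d12 = -21/2
endpoint = (-67/6, -25/3)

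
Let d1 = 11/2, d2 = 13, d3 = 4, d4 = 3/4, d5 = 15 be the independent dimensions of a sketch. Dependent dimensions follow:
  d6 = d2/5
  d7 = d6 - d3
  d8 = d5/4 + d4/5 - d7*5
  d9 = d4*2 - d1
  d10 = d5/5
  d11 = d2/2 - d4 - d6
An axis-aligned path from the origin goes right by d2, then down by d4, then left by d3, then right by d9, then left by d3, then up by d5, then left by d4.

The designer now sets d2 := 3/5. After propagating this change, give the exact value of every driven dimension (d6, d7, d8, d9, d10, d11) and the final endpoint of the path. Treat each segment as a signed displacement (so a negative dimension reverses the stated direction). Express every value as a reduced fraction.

Apply edit: d2 := 3/5
  d6 = d2/5 = 3/25
  d7 = d6 - d3 = -97/25
  d8 = d5/4 + d4/5 - d7*5 = 233/10
  d9 = d4*2 - d1 = -4
  d10 = d5/5 = 3
  d11 = d2/2 - d4 - d6 = -57/100
Walk from origin (0, 0):
  seg 1: right by d2 = 3/5 → (3/5, 0)
  seg 2: down by d4 = 3/4 → (3/5, -3/4)
  seg 3: left by d3 = 4 → (-17/5, -3/4)
  seg 4: right by d9 = -4 → (-37/5, -3/4)
  seg 5: left by d3 = 4 → (-57/5, -3/4)
  seg 6: up by d5 = 15 → (-57/5, 57/4)
  seg 7: left by d4 = 3/4 → (-243/20, 57/4)

d6 = 3/25
d7 = -97/25
d8 = 233/10
d9 = -4
d10 = 3
d11 = -57/100
endpoint = (-243/20, 57/4)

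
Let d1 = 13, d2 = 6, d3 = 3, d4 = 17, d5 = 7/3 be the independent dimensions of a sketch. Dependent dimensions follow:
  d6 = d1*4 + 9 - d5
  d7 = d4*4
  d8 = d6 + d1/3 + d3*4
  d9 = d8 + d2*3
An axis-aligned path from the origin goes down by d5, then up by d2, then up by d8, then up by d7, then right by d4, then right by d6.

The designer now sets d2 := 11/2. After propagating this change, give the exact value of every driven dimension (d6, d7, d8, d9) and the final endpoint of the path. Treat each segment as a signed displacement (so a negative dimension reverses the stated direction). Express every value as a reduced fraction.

d6 = 176/3
d7 = 68
d8 = 75
d9 = 183/2
endpoint = (227/3, 877/6)

Apply edit: d2 := 11/2
  d6 = d1*4 + 9 - d5 = 176/3
  d7 = d4*4 = 68
  d8 = d6 + d1/3 + d3*4 = 75
  d9 = d8 + d2*3 = 183/2
Walk from origin (0, 0):
  seg 1: down by d5 = 7/3 → (0, -7/3)
  seg 2: up by d2 = 11/2 → (0, 19/6)
  seg 3: up by d8 = 75 → (0, 469/6)
  seg 4: up by d7 = 68 → (0, 877/6)
  seg 5: right by d4 = 17 → (17, 877/6)
  seg 6: right by d6 = 176/3 → (227/3, 877/6)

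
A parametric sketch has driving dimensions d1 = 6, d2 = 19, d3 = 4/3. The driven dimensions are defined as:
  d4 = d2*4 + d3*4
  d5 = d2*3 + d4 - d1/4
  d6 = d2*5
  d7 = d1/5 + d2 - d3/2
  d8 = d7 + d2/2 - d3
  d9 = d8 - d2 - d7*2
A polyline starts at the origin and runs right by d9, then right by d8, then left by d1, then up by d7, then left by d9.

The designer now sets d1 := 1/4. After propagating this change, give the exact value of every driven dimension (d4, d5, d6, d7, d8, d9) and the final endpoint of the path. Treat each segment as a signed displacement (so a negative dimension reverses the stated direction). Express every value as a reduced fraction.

d4 = 244/3
d5 = 6637/48
d6 = 95
d7 = 1103/60
d8 = 531/20
d9 = -1753/60
endpoint = (263/10, 1103/60)

Apply edit: d1 := 1/4
  d4 = d2*4 + d3*4 = 244/3
  d5 = d2*3 + d4 - d1/4 = 6637/48
  d6 = d2*5 = 95
  d7 = d1/5 + d2 - d3/2 = 1103/60
  d8 = d7 + d2/2 - d3 = 531/20
  d9 = d8 - d2 - d7*2 = -1753/60
Walk from origin (0, 0):
  seg 1: right by d9 = -1753/60 → (-1753/60, 0)
  seg 2: right by d8 = 531/20 → (-8/3, 0)
  seg 3: left by d1 = 1/4 → (-35/12, 0)
  seg 4: up by d7 = 1103/60 → (-35/12, 1103/60)
  seg 5: left by d9 = -1753/60 → (263/10, 1103/60)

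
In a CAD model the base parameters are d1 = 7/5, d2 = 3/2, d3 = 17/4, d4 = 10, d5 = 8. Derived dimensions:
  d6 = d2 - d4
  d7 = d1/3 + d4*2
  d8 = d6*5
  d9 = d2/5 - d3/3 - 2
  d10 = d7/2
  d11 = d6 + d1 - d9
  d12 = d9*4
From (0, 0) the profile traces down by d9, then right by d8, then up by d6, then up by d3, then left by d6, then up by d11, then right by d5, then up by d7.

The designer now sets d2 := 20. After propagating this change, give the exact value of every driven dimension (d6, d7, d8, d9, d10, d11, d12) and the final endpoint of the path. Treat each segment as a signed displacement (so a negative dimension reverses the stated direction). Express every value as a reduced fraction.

Apply edit: d2 := 20
  d6 = d2 - d4 = 10
  d7 = d1/3 + d4*2 = 307/15
  d8 = d6*5 = 50
  d9 = d2/5 - d3/3 - 2 = 7/12
  d10 = d7/2 = 307/30
  d11 = d6 + d1 - d9 = 649/60
  d12 = d9*4 = 7/3
Walk from origin (0, 0):
  seg 1: down by d9 = 7/12 → (0, -7/12)
  seg 2: right by d8 = 50 → (50, -7/12)
  seg 3: up by d6 = 10 → (50, 113/12)
  seg 4: up by d3 = 17/4 → (50, 41/3)
  seg 5: left by d6 = 10 → (40, 41/3)
  seg 6: up by d11 = 649/60 → (40, 1469/60)
  seg 7: right by d5 = 8 → (48, 1469/60)
  seg 8: up by d7 = 307/15 → (48, 899/20)

d6 = 10
d7 = 307/15
d8 = 50
d9 = 7/12
d10 = 307/30
d11 = 649/60
d12 = 7/3
endpoint = (48, 899/20)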